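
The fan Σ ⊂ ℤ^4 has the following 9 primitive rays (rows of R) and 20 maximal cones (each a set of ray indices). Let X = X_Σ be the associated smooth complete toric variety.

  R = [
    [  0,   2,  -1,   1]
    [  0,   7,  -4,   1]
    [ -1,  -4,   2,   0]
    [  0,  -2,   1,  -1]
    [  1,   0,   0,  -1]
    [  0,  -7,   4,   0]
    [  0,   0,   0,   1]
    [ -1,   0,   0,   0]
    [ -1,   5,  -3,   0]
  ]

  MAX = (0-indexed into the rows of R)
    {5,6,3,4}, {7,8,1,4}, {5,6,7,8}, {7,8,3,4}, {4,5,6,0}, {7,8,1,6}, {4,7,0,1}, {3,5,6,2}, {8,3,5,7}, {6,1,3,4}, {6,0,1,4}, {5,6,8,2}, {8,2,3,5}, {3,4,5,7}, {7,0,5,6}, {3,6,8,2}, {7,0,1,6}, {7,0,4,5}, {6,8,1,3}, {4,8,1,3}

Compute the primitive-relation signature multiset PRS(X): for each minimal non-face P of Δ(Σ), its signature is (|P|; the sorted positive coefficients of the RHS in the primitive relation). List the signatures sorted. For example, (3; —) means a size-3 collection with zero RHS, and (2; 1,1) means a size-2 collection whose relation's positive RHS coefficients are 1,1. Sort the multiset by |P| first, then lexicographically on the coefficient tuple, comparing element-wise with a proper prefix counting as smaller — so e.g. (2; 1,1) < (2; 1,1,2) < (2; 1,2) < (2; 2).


The 13 primitive collections of Σ (r=9, n=4):

  P = {0,3}:  v_{0} + v_{3} = 0 ; sig = (2; —)
  P = {1,5}:  v_{1} + v_{5} = v_{6} ; sig = (2; 1)
  P = {0,8}:  v_{0} + v_{8} = v_{1} + v_{7} ; sig = (2; 1,1)
  P = {0,2}:  v_{0} + v_{2} = v_{5} + v_{6} + v_{8} ; sig = (2; 1,1,1)
  P = {1,2}:  v_{1} + v_{2} = v_{3} + 2·v_{6} + v_{8} ; sig = (2; 1,1,2)
  P = {2,4}:  v_{2} + v_{4} = 2·v_{3} + v_{6} ; sig = (2; 1,2)
  P = {2,7}:  v_{2} + v_{7} = 2·v_{5} + 2·v_{8} ; sig = (2; 2,2)
  P = {4,6,7}:  v_{4} + v_{6} + v_{7} = 0 ; sig = (3; —)
  P = {1,3,7}:  v_{1} + v_{3} + v_{7} = v_{8} ; sig = (3; 1)
  P = {4,5,8}:  v_{4} + v_{5} + v_{8} = v_{3} ; sig = (3; 1)
  P = {3,6,7}:  v_{3} + v_{6} + v_{7} = v_{5} + v_{8} ; sig = (3; 1,1)
  P = {4,6,8}:  v_{4} + v_{6} + v_{8} = v_{1} + v_{3} ; sig = (3; 1,1)
  P = {3,5,6,8}:  v_{3} + v_{5} + v_{6} + v_{8} = v_{2} ; sig = (4; 1)

so the primitive-relation signature multiset is
[(2; —), (2; 1), (2; 1,1), (2; 1,1,1), (2; 1,1,2), (2; 1,2), (2; 2,2), (3; —), (3; 1), (3; 1), (3; 1,1), (3; 1,1), (4; 1)]


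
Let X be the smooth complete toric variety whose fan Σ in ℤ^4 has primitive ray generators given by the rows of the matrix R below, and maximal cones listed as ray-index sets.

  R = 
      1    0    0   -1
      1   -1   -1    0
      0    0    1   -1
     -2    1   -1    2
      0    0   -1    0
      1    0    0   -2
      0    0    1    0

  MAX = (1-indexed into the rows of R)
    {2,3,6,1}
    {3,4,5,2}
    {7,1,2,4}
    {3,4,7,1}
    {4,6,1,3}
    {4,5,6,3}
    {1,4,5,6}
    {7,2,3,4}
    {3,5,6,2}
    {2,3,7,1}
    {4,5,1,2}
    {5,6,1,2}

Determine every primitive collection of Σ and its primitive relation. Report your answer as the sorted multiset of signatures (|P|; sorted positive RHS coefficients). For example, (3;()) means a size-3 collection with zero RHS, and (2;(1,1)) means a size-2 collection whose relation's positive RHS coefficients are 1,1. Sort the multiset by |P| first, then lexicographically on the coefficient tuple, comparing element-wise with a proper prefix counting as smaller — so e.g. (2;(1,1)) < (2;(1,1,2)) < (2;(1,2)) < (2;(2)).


5 collections generate NE(X_Σ); each relation:

  • {5,7}:  v_{5} + v_{7} = 0 — sig = (2;())
  • {6,7}:  v_{6} + v_{7} = v_{1} + v_{3} — sig = (2;(1,1))
  • {1,3,5}:  v_{1} + v_{3} + v_{5} = v_{6} — sig = (3;(1))
  • {2,4,6}:  v_{2} + v_{4} + v_{6} = 2·v_{5} — sig = (3;(2))
  • {1,2,3,4}:  v_{1} + v_{2} + v_{3} + v_{4} = v_{5} — sig = (4;(1))

Sorted signature multiset PRS(X):
    |P|=2: 2 collections, coeffs (), (1,1)
    |P|=3: 2 collections, coeffs (1), (2)
    |P|=4: 1 collection, coeffs (1)


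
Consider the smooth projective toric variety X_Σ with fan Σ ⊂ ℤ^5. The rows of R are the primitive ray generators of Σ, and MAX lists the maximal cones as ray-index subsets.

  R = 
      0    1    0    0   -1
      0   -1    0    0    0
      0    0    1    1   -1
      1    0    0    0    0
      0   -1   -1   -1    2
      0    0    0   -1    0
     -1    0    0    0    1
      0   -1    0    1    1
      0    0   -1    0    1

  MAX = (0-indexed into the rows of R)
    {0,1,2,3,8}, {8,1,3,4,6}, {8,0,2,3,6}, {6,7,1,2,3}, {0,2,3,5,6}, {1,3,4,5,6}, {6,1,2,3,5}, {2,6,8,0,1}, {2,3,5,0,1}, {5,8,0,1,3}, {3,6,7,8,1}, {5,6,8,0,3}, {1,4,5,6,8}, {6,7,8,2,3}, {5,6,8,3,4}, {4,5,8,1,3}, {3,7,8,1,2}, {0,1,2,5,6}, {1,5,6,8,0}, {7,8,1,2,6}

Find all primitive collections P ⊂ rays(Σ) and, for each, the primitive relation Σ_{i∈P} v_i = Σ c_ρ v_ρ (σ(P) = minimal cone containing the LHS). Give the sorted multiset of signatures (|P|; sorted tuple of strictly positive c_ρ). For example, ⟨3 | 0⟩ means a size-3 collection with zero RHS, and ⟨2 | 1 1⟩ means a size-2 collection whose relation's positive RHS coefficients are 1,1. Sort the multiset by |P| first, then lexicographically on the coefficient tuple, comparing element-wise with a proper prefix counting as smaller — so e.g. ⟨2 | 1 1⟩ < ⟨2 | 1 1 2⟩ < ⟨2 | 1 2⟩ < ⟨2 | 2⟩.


Primitive collections (9):

  {0,4}:  v_{0} + v_{4} = v_{5} + v_{8}  ⇒ sig = ⟨2 | 1 1⟩
  {0,7}:  v_{0} + v_{7} = v_{2} + v_{8}  ⇒ sig = ⟨2 | 1 1⟩
  {2,4}:  v_{2} + v_{4} = v_{1} + v_{3} + v_{6}  ⇒ sig = ⟨2 | 1 1 1⟩
  {5,7}:  v_{5} + v_{7} = v_{1} + v_{3} + v_{6}  ⇒ sig = ⟨2 | 1 1 1⟩
  {4,7}:  v_{4} + v_{7} = 2·v_{1} + 2·v_{3} + 2·v_{6} + v_{8}  ⇒ sig = ⟨2 | 1 2 2 2⟩
  {2,5,8}:  v_{2} + v_{5} + v_{8} = 0  ⇒ sig = ⟨3 | 0⟩
  {0,1,3,6}:  v_{0} + v_{1} + v_{3} + v_{6} = 0  ⇒ sig = ⟨4 | 0⟩
  {1,2,3,6,8}:  v_{1} + v_{2} + v_{3} + v_{6} + v_{8} = v_{7}  ⇒ sig = ⟨5 | 1⟩
  {1,3,5,6,8}:  v_{1} + v_{3} + v_{5} + v_{6} + v_{8} = v_{4}  ⇒ sig = ⟨5 | 1⟩

Sorted signature multiset PRS(X):
[⟨2 | 1 1⟩, ⟨2 | 1 1⟩, ⟨2 | 1 1 1⟩, ⟨2 | 1 1 1⟩, ⟨2 | 1 2 2 2⟩, ⟨3 | 0⟩, ⟨4 | 0⟩, ⟨5 | 1⟩, ⟨5 | 1⟩]


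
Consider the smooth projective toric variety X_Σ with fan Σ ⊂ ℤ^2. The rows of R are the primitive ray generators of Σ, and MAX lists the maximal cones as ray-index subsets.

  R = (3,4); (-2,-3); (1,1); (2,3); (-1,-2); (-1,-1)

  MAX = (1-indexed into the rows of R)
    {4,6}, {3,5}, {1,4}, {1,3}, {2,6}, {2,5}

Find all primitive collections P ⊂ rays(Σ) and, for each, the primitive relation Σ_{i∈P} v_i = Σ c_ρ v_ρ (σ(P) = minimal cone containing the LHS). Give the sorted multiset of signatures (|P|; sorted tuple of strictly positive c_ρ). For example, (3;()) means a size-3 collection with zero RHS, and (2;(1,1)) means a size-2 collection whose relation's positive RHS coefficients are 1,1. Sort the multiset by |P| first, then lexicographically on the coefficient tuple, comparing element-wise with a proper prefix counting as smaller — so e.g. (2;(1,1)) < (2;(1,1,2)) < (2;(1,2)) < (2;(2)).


Δ(Σ) — 6 vertices, 9 min non-faces:

  P = {2,4}:  v_{2} + v_{4} = 0  so sig = (2;())
  P = {3,6}:  v_{3} + v_{6} = 0  so sig = (2;())
  P = {1,2}:  v_{1} + v_{2} = v_{3}  so sig = (2;(1))
  P = {1,6}:  v_{1} + v_{6} = v_{4}  so sig = (2;(1))
  P = {2,3}:  v_{2} + v_{3} = v_{5}  so sig = (2;(1))
  P = {3,4}:  v_{3} + v_{4} = v_{1}  so sig = (2;(1))
  P = {4,5}:  v_{4} + v_{5} = v_{3}  so sig = (2;(1))
  P = {5,6}:  v_{5} + v_{6} = v_{2}  so sig = (2;(1))
  P = {1,5}:  v_{1} + v_{5} = 2·v_{3}  so sig = (2;(2))

so the primitive-relation signature multiset is
[(2;()), (2;()), (2;(1)), (2;(1)), (2;(1)), (2;(1)), (2;(1)), (2;(1)), (2;(2))]


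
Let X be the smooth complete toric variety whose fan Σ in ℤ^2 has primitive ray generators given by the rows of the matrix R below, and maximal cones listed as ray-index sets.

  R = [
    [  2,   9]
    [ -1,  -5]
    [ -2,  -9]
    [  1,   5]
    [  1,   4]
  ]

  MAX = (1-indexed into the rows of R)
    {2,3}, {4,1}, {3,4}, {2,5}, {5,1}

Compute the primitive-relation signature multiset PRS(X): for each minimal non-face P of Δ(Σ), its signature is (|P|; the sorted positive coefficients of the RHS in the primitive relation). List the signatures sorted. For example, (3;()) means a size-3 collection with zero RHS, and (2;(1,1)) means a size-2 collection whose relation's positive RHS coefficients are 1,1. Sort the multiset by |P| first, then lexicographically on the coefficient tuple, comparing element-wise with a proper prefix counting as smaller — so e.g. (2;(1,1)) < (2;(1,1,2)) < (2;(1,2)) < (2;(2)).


The 5 primitive collections of Σ (r=5, n=2):

  • {1,3}:  v_{1} + v_{3} = 0  ⇒ sig = (2;())
  • {2,4}:  v_{2} + v_{4} = 0  ⇒ sig = (2;())
  • {1,2}:  v_{1} + v_{2} = v_{5}  ⇒ sig = (2;(1))
  • {3,5}:  v_{3} + v_{5} = v_{2}  ⇒ sig = (2;(1))
  • {4,5}:  v_{4} + v_{5} = v_{1}  ⇒ sig = (2;(1))

so the primitive-relation signature multiset is
    |P|=2: 5 collections, coeffs (), (), (1), (1), (1)


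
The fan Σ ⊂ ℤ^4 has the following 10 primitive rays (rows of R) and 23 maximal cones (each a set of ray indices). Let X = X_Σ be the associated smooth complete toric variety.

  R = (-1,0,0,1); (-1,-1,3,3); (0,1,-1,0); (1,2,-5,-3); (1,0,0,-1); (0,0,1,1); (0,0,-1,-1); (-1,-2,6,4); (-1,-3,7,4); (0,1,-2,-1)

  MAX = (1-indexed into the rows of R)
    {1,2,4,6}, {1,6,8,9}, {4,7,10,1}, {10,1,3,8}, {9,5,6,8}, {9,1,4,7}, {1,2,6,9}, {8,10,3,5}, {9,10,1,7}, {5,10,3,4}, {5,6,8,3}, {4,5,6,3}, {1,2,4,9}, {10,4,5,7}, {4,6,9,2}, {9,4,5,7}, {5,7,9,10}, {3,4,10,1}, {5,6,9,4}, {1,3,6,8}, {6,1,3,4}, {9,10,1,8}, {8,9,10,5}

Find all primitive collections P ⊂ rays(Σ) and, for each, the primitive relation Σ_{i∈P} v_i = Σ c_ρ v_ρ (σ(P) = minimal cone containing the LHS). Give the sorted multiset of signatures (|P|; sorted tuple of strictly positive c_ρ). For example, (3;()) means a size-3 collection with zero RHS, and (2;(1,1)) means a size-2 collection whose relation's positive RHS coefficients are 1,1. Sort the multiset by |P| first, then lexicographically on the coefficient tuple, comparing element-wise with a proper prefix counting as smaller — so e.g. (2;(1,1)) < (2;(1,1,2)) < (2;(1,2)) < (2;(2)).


14 collections generate NE(X_Σ); each relation:

  P = {1,5}:  v_{1} + v_{5} = 0  so sig = (2;())
  P = {6,7}:  v_{6} + v_{7} = 0  so sig = (2;())
  P = {3,7}:  v_{3} + v_{7} = v_{10}  so sig = (2;(1))
  P = {3,9}:  v_{3} + v_{9} = v_{8}  so sig = (2;(1))
  P = {4,8}:  v_{4} + v_{8} = v_{6}  so sig = (2;(1))
  P = {6,10}:  v_{6} + v_{10} = v_{3}  so sig = (2;(1))
  P = {2,10}:  v_{2} + v_{10} = v_{1} + v_{6}  so sig = (2;(1,1))
  P = {7,8}:  v_{7} + v_{8} = v_{9} + v_{10}  so sig = (2;(1,1))
  P = {2,5}:  v_{2} + v_{5} = v_{4} + v_{6} + v_{9}  so sig = (2;(1,1,1))
  P = {2,7}:  v_{2} + v_{7} = v_{1} + v_{4} + v_{9}  so sig = (2;(1,1,1))
  P = {2,8}:  v_{2} + v_{8} = v_{1} + 2·v_{6} + v_{9}  so sig = (2;(1,1,2))
  P = {2,3}:  v_{2} + v_{3} = v_{1} + 2·v_{6}  so sig = (2;(1,2))
  P = {4,9,10}:  v_{4} + v_{9} + v_{10} = 0  so sig = (3;())
  P = {1,4,6,9}:  v_{1} + v_{4} + v_{6} + v_{9} = v_{2}  so sig = (4;(1))

so the primitive-relation signature multiset is
[(2;()), (2;()), (2;(1)), (2;(1)), (2;(1)), (2;(1)), (2;(1,1)), (2;(1,1)), (2;(1,1,1)), (2;(1,1,1)), (2;(1,1,2)), (2;(1,2)), (3;()), (4;(1))]


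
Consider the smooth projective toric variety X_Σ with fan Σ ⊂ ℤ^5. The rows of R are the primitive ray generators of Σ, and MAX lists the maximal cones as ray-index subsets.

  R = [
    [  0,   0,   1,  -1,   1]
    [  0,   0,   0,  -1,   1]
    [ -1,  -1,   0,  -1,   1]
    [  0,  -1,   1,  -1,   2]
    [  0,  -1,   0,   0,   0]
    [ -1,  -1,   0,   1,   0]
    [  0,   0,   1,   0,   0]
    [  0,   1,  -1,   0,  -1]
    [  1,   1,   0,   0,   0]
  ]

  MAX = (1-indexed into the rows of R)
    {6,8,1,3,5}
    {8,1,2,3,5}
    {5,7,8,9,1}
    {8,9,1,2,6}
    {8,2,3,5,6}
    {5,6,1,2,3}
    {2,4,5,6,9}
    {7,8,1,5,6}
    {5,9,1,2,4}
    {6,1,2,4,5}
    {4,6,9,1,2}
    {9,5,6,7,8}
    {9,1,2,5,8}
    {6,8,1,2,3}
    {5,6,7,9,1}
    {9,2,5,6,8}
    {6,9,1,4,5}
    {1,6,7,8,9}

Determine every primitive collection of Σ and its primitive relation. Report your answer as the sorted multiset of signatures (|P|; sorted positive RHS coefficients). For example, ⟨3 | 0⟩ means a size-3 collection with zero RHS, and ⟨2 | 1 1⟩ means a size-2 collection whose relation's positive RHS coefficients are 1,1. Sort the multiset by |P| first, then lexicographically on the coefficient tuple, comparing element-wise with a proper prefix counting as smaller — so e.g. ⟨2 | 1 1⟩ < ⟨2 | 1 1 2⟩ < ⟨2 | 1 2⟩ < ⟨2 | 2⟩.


Primitive collections (9):

  P={2,7}:  v_{2} + v_{7} = v_{1}  →  sig = ⟨2 | 1⟩
  P={3,9}:  v_{3} + v_{9} = v_{2}  →  sig = ⟨2 | 1⟩
  P={4,8}:  v_{4} + v_{8} = v_{2}  →  sig = ⟨2 | 1⟩
  P={3,4}:  v_{3} + v_{4} = v_{1} + 2·v_{2} + v_{5} + v_{6}  →  sig = ⟨2 | 1 1 1 2⟩
  P={3,7}:  v_{3} + v_{7} = 2·v_{1} + v_{5} + v_{6} + v_{8}  →  sig = ⟨2 | 1 1 1 2⟩
  P={4,7}:  v_{4} + v_{7} = 2·v_{1} + v_{5} + v_{6} + v_{9}  →  sig = ⟨2 | 1 1 1 2⟩
  P={1,5,6,8,9}:  v_{1} + v_{5} + v_{6} + v_{8} + v_{9} = 0  →  sig = ⟨5 | 0⟩
  P={1,2,5,6,8}:  v_{1} + v_{2} + v_{5} + v_{6} + v_{8} = v_{3}  →  sig = ⟨5 | 1⟩
  P={1,2,5,6,9}:  v_{1} + v_{2} + v_{5} + v_{6} + v_{9} = v_{4}  →  sig = ⟨5 | 1⟩

Hence PRS(X_Σ) =
    |P|=2: 6 collections, coeffs (1), (1), (1), (1,1,1,2), (1,1,1,2), (1,1,1,2)
    |P|=5: 3 collections, coeffs (), (1), (1)


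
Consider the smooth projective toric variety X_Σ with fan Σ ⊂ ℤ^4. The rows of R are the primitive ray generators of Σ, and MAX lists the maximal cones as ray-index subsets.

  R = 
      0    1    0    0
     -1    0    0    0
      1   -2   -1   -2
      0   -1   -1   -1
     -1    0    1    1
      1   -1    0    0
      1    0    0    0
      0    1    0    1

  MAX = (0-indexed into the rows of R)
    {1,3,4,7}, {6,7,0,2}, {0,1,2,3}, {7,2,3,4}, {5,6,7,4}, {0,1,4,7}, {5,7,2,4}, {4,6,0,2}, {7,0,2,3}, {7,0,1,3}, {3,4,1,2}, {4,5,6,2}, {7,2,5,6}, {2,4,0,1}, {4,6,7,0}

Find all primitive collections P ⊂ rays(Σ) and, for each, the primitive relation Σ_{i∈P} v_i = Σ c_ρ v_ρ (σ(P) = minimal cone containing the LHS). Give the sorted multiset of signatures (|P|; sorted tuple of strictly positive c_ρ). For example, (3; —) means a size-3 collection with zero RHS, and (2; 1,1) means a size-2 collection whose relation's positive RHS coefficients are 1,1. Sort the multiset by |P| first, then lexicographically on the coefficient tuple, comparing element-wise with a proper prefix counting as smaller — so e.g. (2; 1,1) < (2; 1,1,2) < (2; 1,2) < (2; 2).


Δ(Σ) — 8 vertices, 9 min non-faces:

  • {1,6}:  v_{1} + v_{6} = 0 — sig = (2; —)
  • {0,5}:  v_{0} + v_{5} = v_{6} — sig = (2; 1)
  • {3,6}:  v_{3} + v_{6} = v_{2} + v_{7} — sig = (2; 1,1)
  • {1,5}:  v_{1} + v_{5} = v_{2} + v_{4} + v_{7} — sig = (2; 1,1,1)
  • {3,5}:  v_{3} + v_{5} = 2·v_{2} + v_{4} + 2·v_{7} — sig = (2; 1,2,2)
  • {0,3,4}:  v_{0} + v_{3} + v_{4} = v_{1} — sig = (3; 1)
  • {1,2,7}:  v_{1} + v_{2} + v_{7} = v_{3} — sig = (3; 1)
  • {0,2,4,7}:  v_{0} + v_{2} + v_{4} + v_{7} = 0 — sig = (4; —)
  • {2,4,6,7}:  v_{2} + v_{4} + v_{6} + v_{7} = v_{5} — sig = (4; 1)

Sorted signature multiset PRS(X):
[(2; —), (2; 1), (2; 1,1), (2; 1,1,1), (2; 1,2,2), (3; 1), (3; 1), (4; —), (4; 1)]


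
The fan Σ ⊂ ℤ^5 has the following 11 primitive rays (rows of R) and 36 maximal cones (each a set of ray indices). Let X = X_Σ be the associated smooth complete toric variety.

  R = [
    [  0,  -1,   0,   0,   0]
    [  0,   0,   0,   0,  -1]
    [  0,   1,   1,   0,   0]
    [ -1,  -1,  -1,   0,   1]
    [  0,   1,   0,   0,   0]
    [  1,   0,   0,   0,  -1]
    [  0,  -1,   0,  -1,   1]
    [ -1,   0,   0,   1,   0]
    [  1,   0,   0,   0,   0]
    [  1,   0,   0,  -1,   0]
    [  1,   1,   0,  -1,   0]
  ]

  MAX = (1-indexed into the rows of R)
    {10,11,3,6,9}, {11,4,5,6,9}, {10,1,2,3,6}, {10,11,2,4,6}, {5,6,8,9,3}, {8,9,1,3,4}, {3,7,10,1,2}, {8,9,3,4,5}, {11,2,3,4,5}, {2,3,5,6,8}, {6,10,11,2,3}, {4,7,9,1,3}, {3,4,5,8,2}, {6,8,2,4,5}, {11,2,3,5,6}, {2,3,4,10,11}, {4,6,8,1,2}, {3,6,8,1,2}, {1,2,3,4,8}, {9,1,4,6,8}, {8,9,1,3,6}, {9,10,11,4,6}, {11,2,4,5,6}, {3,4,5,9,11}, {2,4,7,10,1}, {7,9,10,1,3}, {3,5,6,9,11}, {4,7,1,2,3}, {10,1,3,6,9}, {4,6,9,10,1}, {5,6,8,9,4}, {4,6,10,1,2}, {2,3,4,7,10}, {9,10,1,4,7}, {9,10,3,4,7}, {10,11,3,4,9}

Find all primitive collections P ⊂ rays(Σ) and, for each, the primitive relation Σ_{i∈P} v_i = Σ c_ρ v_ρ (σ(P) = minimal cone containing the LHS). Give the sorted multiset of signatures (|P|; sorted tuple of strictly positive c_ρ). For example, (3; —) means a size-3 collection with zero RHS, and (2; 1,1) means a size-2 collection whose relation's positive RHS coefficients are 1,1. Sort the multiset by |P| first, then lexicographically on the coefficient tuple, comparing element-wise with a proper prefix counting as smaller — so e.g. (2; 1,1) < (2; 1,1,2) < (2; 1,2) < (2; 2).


Primitive collections (12):

  {1,5}:  v_{1} + v_{5} = 0 ; sig = (2; —)
  {8,10}:  v_{8} + v_{10} = 0 ; sig = (2; —)
  {1,11}:  v_{1} + v_{11} = v_{10} ; sig = (2; 1)
  {2,9}:  v_{2} + v_{9} = v_{6} ; sig = (2; 1)
  {5,10}:  v_{5} + v_{10} = v_{11} ; sig = (2; 1)
  {8,11}:  v_{8} + v_{11} = v_{5} ; sig = (2; 1)
  {6,7}:  v_{6} + v_{7} = v_{1} + v_{10} ; sig = (2; 1,1)
  {5,7}:  v_{5} + v_{7} = v_{3} + v_{4} + v_{10} ; sig = (2; 1,1,1)
  {7,8}:  v_{7} + v_{8} = v_{1} + v_{3} + v_{4} ; sig = (2; 1,1,1)
  {7,11}:  v_{7} + v_{11} = v_{3} + v_{4} + 2·v_{10} ; sig = (2; 1,1,2)
  {3,4,6}:  v_{3} + v_{4} + v_{6} = 0 ; sig = (3; —)
  {1,3,4,10}:  v_{1} + v_{3} + v_{4} + v_{10} = v_{7} ; sig = (4; 1)

so the primitive-relation signature multiset is
[(2; —), (2; —), (2; 1), (2; 1), (2; 1), (2; 1), (2; 1,1), (2; 1,1,1), (2; 1,1,1), (2; 1,1,2), (3; —), (4; 1)]


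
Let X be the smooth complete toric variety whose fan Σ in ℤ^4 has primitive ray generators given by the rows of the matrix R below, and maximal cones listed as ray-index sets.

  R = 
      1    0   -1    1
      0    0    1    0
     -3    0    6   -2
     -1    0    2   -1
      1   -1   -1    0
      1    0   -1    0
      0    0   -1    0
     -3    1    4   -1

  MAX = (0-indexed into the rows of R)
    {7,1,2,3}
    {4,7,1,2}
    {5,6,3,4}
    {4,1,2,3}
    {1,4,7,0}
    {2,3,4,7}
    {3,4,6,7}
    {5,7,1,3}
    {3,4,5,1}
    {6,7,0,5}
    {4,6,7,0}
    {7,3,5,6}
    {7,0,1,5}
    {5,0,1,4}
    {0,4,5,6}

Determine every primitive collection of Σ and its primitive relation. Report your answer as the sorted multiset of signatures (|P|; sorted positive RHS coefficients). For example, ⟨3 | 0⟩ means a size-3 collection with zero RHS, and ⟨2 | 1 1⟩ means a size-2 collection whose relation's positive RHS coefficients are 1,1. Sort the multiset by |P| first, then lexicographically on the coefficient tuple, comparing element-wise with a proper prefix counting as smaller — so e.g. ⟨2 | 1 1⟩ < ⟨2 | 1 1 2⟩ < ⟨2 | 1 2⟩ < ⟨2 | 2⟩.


7 minimal non-faces of Δ(Σ) (on 8 rays):

  P={1,6}:  v_{1} + v_{6} = 0 ; sig = ⟨2 | 0⟩
  P={0,3}:  v_{0} + v_{3} = v_{1} ; sig = ⟨2 | 1⟩
  P={2,6}:  v_{2} + v_{6} = v_{3} + v_{4} + v_{7} ; sig = ⟨2 | 1 1 1⟩
  P={0,2}:  v_{0} + v_{2} = 2·v_{1} + v_{4} + v_{7} ; sig = ⟨2 | 1 1 2⟩
  P={2,5}:  v_{2} + v_{5} = v_{1} + 2·v_{3} ; sig = ⟨2 | 1 2⟩
  P={4,5,7}:  v_{4} + v_{5} + v_{7} = v_{3} ; sig = ⟨3 | 1⟩
  P={1,3,4,7}:  v_{1} + v_{3} + v_{4} + v_{7} = v_{2} ; sig = ⟨4 | 1⟩

Sorted signature multiset PRS(X):
    ⟨2 | 0⟩
    ⟨2 | 1⟩
    ⟨2 | 1 1 1⟩
    ⟨2 | 1 1 2⟩
    ⟨2 | 1 2⟩
    ⟨3 | 1⟩
    ⟨4 | 1⟩


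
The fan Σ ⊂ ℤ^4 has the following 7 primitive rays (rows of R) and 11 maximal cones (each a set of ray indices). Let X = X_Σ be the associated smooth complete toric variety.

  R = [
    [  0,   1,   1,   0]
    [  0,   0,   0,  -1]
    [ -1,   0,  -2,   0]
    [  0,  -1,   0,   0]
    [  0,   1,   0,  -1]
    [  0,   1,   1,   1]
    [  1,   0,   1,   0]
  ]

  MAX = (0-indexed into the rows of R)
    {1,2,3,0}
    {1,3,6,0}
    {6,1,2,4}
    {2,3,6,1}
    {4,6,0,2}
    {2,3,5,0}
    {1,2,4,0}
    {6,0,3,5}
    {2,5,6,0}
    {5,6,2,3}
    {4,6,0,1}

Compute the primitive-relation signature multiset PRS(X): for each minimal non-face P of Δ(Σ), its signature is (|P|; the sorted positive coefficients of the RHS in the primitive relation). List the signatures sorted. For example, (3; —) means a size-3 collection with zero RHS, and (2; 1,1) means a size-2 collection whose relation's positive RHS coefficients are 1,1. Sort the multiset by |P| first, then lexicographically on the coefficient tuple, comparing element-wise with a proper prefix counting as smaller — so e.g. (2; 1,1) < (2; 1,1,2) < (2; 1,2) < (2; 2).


Σ has 5 primitive collections:

  P = {1,5}:  v_{1} + v_{5} = v_{0} — sig = (2; 1)
  P = {3,4}:  v_{3} + v_{4} = v_{1} — sig = (2; 1)
  P = {4,5}:  v_{4} + v_{5} = 2·v_{0} + v_{2} + v_{6} — sig = (2; 1,1,2)
  P = {0,2,3,6}:  v_{0} + v_{2} + v_{3} + v_{6} = 0 — sig = (4; —)
  P = {0,1,2,6}:  v_{0} + v_{1} + v_{2} + v_{6} = v_{4} — sig = (4; 1)

Hence PRS(X_Σ) =
    (2; 1)
    (2; 1)
    (2; 1,1,2)
    (4; —)
    (4; 1)


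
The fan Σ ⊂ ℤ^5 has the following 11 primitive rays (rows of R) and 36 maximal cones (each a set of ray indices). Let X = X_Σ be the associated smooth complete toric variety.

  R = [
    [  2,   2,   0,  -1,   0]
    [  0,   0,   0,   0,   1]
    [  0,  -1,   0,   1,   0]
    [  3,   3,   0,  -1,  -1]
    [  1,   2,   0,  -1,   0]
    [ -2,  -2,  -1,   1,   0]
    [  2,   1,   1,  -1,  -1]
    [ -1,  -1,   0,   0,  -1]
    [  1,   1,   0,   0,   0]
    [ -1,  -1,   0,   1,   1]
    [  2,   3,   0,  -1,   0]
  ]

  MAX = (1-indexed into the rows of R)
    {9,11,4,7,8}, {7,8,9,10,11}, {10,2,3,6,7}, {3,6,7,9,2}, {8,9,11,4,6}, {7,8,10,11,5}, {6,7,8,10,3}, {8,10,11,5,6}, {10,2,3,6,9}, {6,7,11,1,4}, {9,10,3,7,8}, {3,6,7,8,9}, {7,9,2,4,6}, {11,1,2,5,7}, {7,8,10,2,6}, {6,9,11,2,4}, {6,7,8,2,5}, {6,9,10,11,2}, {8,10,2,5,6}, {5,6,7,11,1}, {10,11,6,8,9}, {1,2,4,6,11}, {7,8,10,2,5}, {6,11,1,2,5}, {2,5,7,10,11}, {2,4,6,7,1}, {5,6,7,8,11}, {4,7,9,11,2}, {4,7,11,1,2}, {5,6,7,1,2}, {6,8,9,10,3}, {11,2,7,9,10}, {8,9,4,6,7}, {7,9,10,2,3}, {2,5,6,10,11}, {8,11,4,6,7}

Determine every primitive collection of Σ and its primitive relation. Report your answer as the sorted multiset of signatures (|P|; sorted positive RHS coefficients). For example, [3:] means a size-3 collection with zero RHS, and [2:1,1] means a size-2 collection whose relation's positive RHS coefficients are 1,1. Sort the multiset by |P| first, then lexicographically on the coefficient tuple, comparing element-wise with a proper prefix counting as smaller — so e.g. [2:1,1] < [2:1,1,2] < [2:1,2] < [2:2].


|primitive collections| = 19. Relations:

  • {3,5}:  v_{3} + v_{5} = v_{9}  ⇒ sig = [2:1]
  • {5,9}:  v_{5} + v_{9} = v_{11}  ⇒ sig = [2:1]
  • {1,9}:  v_{1} + v_{9} = v_{2} + v_{4}  ⇒ sig = [2:1,1]
  • {1,10}:  v_{1} + v_{10} = v_{2} + v_{9}  ⇒ sig = [2:1,1]
  • {1,8}:  v_{1} + v_{8} = v_{5} + v_{6} + v_{7}  ⇒ sig = [2:1,1,1]
  • {1,3}:  v_{1} + v_{3} = v_{2} + v_{6} + v_{7} + 2·v_{9}  ⇒ sig = [2:1,1,1,2]
  • {4,5}:  v_{4} + v_{5} = v_{6} + v_{7} + 2·v_{11}  ⇒ sig = [2:1,1,2]
  • {3,4}:  v_{3} + v_{4} = v_{6} + v_{7} + 3·v_{9}  ⇒ sig = [2:1,1,3]
  • {3,11}:  v_{3} + v_{11} = 2·v_{9}  ⇒ sig = [2:2]
  • {4,10}:  v_{4} + v_{10} = 2·v_{9}  ⇒ sig = [2:2]
  • {2,8,9}:  v_{2} + v_{8} + v_{9} = 0  ⇒ sig = [3:]
  • {2,8,11}:  v_{2} + v_{8} + v_{11} = v_{5}  ⇒ sig = [3:1]
  • {2,3,8}:  v_{2} + v_{3} + v_{8} = v_{6} + v_{7} + v_{10}  ⇒ sig = [3:1,1,1]
  • {2,4,8}:  v_{2} + v_{4} + v_{8} = v_{6} + v_{7} + v_{11}  ⇒ sig = [3:1,1,1]
  • {5,6,7,10}:  v_{5} + v_{6} + v_{7} + v_{10} = 0  ⇒ sig = [4:]
  • {2,6,7,11}:  v_{2} + v_{6} + v_{7} + v_{11} = v_{1}  ⇒ sig = [4:1]
  • {6,7,9,10}:  v_{6} + v_{7} + v_{9} + v_{10} = v_{3}  ⇒ sig = [4:1]
  • {6,7,9,11}:  v_{6} + v_{7} + v_{9} + v_{11} = v_{4}  ⇒ sig = [4:1]
  • {6,7,10,11}:  v_{6} + v_{7} + v_{10} + v_{11} = v_{9}  ⇒ sig = [4:1]

so the primitive-relation signature multiset is
[[2:1], [2:1], [2:1,1], [2:1,1], [2:1,1,1], [2:1,1,1,2], [2:1,1,2], [2:1,1,3], [2:2], [2:2], [3:], [3:1], [3:1,1,1], [3:1,1,1], [4:], [4:1], [4:1], [4:1], [4:1]]


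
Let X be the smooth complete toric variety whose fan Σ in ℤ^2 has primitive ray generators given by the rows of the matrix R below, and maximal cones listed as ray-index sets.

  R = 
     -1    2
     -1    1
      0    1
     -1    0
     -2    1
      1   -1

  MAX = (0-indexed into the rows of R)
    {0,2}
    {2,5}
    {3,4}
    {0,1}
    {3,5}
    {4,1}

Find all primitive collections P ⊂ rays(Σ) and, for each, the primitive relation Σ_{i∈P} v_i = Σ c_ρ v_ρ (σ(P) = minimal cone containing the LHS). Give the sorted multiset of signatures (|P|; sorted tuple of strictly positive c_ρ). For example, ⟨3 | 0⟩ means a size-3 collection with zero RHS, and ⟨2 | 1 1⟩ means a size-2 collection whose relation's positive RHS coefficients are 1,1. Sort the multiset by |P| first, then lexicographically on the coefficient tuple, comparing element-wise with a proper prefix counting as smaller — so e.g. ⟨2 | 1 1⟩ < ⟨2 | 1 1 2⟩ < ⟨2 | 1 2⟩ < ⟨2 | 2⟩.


Σ has 9 primitive collections:

  P={1,5}:  v_{1} + v_{5} = 0 ; sig = ⟨2 | 0⟩
  P={0,5}:  v_{0} + v_{5} = v_{2} ; sig = ⟨2 | 1⟩
  P={1,2}:  v_{1} + v_{2} = v_{0} ; sig = ⟨2 | 1⟩
  P={1,3}:  v_{1} + v_{3} = v_{4} ; sig = ⟨2 | 1⟩
  P={2,3}:  v_{2} + v_{3} = v_{1} ; sig = ⟨2 | 1⟩
  P={4,5}:  v_{4} + v_{5} = v_{3} ; sig = ⟨2 | 1⟩
  P={0,3}:  v_{0} + v_{3} = 2·v_{1} ; sig = ⟨2 | 2⟩
  P={2,4}:  v_{2} + v_{4} = 2·v_{1} ; sig = ⟨2 | 2⟩
  P={0,4}:  v_{0} + v_{4} = 3·v_{1} ; sig = ⟨2 | 3⟩

Signatures (|P|; sorted positive RHS coefficients), sorted:
[⟨2 | 0⟩, ⟨2 | 1⟩, ⟨2 | 1⟩, ⟨2 | 1⟩, ⟨2 | 1⟩, ⟨2 | 1⟩, ⟨2 | 2⟩, ⟨2 | 2⟩, ⟨2 | 3⟩]


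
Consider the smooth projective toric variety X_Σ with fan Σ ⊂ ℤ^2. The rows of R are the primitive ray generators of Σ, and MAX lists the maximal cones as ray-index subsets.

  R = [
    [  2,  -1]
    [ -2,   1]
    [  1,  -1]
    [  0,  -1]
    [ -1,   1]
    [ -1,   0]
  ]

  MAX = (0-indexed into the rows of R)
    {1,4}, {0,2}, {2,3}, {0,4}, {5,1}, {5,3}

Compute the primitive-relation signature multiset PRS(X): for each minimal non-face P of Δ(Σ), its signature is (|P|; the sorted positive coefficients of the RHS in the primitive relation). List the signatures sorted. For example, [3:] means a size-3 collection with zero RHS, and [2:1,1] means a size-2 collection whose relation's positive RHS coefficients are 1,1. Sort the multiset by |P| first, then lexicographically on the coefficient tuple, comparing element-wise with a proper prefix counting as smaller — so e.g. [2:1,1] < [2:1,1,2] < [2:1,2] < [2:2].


Δ(Σ) — 6 vertices, 9 min non-faces:

  P = {0,1}:  v_{0} + v_{1} = 0 — sig = [2:]
  P = {2,4}:  v_{2} + v_{4} = 0 — sig = [2:]
  P = {0,5}:  v_{0} + v_{5} = v_{2} — sig = [2:1]
  P = {1,2}:  v_{1} + v_{2} = v_{5} — sig = [2:1]
  P = {2,5}:  v_{2} + v_{5} = v_{3} — sig = [2:1]
  P = {3,4}:  v_{3} + v_{4} = v_{5} — sig = [2:1]
  P = {4,5}:  v_{4} + v_{5} = v_{1} — sig = [2:1]
  P = {0,3}:  v_{0} + v_{3} = 2·v_{2} — sig = [2:2]
  P = {1,3}:  v_{1} + v_{3} = 2·v_{5} — sig = [2:2]

so the primitive-relation signature multiset is
{ [2:] ×2,  [2:1] ×5,  [2:2] ×2 }


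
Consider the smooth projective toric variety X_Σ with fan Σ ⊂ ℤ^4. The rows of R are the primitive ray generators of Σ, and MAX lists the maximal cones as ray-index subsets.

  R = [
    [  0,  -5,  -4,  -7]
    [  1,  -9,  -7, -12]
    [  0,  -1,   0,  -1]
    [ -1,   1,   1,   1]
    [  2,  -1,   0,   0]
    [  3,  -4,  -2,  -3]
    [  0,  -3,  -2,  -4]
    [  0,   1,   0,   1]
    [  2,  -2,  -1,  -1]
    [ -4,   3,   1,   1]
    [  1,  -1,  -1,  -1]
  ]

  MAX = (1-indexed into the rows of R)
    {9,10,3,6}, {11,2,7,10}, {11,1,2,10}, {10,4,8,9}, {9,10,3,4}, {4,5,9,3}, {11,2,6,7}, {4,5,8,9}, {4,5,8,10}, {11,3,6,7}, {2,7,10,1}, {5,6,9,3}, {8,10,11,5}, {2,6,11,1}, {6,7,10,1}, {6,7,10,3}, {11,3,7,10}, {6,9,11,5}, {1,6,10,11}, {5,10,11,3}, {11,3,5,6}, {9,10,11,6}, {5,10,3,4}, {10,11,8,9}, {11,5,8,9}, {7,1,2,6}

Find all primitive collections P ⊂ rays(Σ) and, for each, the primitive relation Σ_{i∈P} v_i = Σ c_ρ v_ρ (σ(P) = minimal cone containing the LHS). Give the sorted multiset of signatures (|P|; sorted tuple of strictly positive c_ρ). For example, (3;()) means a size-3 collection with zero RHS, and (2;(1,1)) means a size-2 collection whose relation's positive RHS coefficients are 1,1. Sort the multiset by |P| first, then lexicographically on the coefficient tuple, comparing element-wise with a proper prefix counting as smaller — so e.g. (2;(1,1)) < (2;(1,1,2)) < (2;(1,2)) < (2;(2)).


25 minimal non-faces of Δ(Σ) (on 11 rays):

  P = {3,8}:  v_{3} + v_{8} = 0  ⟹  sig = (2;())
  P = {4,11}:  v_{4} + v_{11} = 0  ⟹  sig = (2;())
  P = {2,4}:  v_{2} + v_{4} = v_{1} + v_{7}  ⟹  sig = (2;(1,1))
  P = {4,6}:  v_{4} + v_{6} = v_{3} + v_{9}  ⟹  sig = (2;(1,1))
  P = {6,8}:  v_{6} + v_{8} = v_{9} + v_{11}  ⟹  sig = (2;(1,1))
  P = {1,4}:  v_{1} + v_{4} = v_{6} + v_{7} + v_{10}  ⟹  sig = (2;(1,1,1))
  P = {4,7}:  v_{4} + v_{7} = v_{3} + v_{6} + v_{10}  ⟹  sig = (2;(1,1,1))
  P = {7,8}:  v_{7} + v_{8} = v_{6} + v_{10} + v_{11}  ⟹  sig = (2;(1,1,1))
  P = {2,8}:  v_{2} + v_{8} = v_{1} + v_{6} + v_{10} + 2·v_{11}  ⟹  sig = (2;(1,1,1,2))
  P = {2,9}:  v_{2} + v_{9} = v_{1} + 2·v_{6} + v_{10} + v_{11}  ⟹  sig = (2;(1,1,1,2))
  P = {1,5}:  v_{1} + v_{5} = v_{3} + v_{7} + 2·v_{11}  ⟹  sig = (2;(1,1,2))
  P = {7,9}:  v_{7} + v_{9} = 2·v_{6} + v_{10}  ⟹  sig = (2;(1,2))
  P = {1,9}:  v_{1} + v_{9} = 3·v_{6} + 2·v_{10} + v_{11}  ⟹  sig = (2;(1,2,3))
  P = {2,5}:  v_{2} + v_{5} = v_{3} + 2·v_{7} + 3·v_{11}  ⟹  sig = (2;(1,2,3))
  P = {2,3}:  v_{2} + v_{3} = 3·v_{7} + v_{11}  ⟹  sig = (2;(1,3))
  P = {1,3}:  v_{1} + v_{3} = 2·v_{7}  ⟹  sig = (2;(2))
  P = {5,7}:  v_{5} + v_{7} = 2·v_{3} + 2·v_{11}  ⟹  sig = (2;(2,2))
  P = {1,8}:  v_{1} + v_{8} = 2·v_{6} + 2·v_{10} + 2·v_{11}  ⟹  sig = (2;(2,2,2))
  P = {5,9,10}:  v_{5} + v_{9} + v_{10} = 0  ⟹  sig = (3;())
  P = {1,7,11}:  v_{1} + v_{7} + v_{11} = v_{2}  ⟹  sig = (3;(1))
  P = {3,9,11}:  v_{3} + v_{9} + v_{11} = v_{6}  ⟹  sig = (3;(1))
  P = {5,6,10}:  v_{5} + v_{6} + v_{10} = v_{3} + v_{11}  ⟹  sig = (3;(1,1))
  P = {2,6,10}:  v_{2} + v_{6} + v_{10} = 2·v_{1}  ⟹  sig = (3;(2))
  P = {3,6,10,11}:  v_{3} + v_{6} + v_{10} + v_{11} = v_{7}  ⟹  sig = (4;(1))
  P = {6,7,10,11}:  v_{6} + v_{7} + v_{10} + v_{11} = v_{1}  ⟹  sig = (4;(1))

Sorted signature multiset PRS(X):
{ (2;()) ×2,  (2;(1,1)) ×3,  (2;(1,1,1)) ×3,  (2;(1,1,1,2)) ×2,  (2;(1,1,2)),  (2;(1,2)),  (2;(1,2,3)) ×2,  (2;(1,3)),  (2;(2)),  (2;(2,2)),  (2;(2,2,2)),  (3;()),  (3;(1)) ×2,  (3;(1,1)),  (3;(2)),  (4;(1)) ×2 }


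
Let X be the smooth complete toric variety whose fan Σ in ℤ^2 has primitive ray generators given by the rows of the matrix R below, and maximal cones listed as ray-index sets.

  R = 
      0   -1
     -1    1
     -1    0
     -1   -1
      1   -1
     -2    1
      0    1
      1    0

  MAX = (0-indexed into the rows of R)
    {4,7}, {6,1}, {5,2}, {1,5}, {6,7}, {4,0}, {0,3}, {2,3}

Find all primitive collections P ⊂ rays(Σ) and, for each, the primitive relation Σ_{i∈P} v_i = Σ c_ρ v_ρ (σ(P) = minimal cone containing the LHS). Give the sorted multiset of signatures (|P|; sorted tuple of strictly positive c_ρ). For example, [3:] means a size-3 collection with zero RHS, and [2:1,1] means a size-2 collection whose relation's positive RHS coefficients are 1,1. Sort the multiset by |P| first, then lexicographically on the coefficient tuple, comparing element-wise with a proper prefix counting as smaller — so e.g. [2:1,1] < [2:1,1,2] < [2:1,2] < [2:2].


Primitive collections (20):

  {0,6}:  v_{0} + v_{6} = 0  ⇒ sig = [2:]
  {1,4}:  v_{1} + v_{4} = 0  ⇒ sig = [2:]
  {2,7}:  v_{2} + v_{7} = 0  ⇒ sig = [2:]
  {0,1}:  v_{0} + v_{1} = v_{2}  ⇒ sig = [2:1]
  {0,2}:  v_{0} + v_{2} = v_{3}  ⇒ sig = [2:1]
  {0,7}:  v_{0} + v_{7} = v_{4}  ⇒ sig = [2:1]
  {1,2}:  v_{1} + v_{2} = v_{5}  ⇒ sig = [2:1]
  {1,7}:  v_{1} + v_{7} = v_{6}  ⇒ sig = [2:1]
  {2,4}:  v_{2} + v_{4} = v_{0}  ⇒ sig = [2:1]
  {2,6}:  v_{2} + v_{6} = v_{1}  ⇒ sig = [2:1]
  {3,6}:  v_{3} + v_{6} = v_{2}  ⇒ sig = [2:1]
  {3,7}:  v_{3} + v_{7} = v_{0}  ⇒ sig = [2:1]
  {4,5}:  v_{4} + v_{5} = v_{2}  ⇒ sig = [2:1]
  {4,6}:  v_{4} + v_{6} = v_{7}  ⇒ sig = [2:1]
  {5,7}:  v_{5} + v_{7} = v_{1}  ⇒ sig = [2:1]
  {0,5}:  v_{0} + v_{5} = 2·v_{2}  ⇒ sig = [2:2]
  {1,3}:  v_{1} + v_{3} = 2·v_{2}  ⇒ sig = [2:2]
  {3,4}:  v_{3} + v_{4} = 2·v_{0}  ⇒ sig = [2:2]
  {5,6}:  v_{5} + v_{6} = 2·v_{1}  ⇒ sig = [2:2]
  {3,5}:  v_{3} + v_{5} = 3·v_{2}  ⇒ sig = [2:3]

Sorted signature multiset PRS(X):
{ [2:] ×3,  [2:1] ×12,  [2:2] ×4,  [2:3] }


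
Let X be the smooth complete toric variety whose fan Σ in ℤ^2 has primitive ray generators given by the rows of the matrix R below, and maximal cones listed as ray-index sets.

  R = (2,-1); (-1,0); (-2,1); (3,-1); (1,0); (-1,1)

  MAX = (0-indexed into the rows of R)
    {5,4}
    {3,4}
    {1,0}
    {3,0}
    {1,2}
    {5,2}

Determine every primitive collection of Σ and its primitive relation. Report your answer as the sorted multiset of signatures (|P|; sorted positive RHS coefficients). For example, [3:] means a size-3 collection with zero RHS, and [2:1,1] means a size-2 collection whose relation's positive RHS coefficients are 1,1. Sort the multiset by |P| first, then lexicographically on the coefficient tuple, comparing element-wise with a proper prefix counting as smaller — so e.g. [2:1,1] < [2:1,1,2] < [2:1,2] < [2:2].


The 9 primitive collections of Σ (r=6, n=2):

  {0,2}:  v_{0} + v_{2} = 0  ⟹  sig = [2:]
  {1,4}:  v_{1} + v_{4} = 0  ⟹  sig = [2:]
  {0,4}:  v_{0} + v_{4} = v_{3}  ⟹  sig = [2:1]
  {0,5}:  v_{0} + v_{5} = v_{4}  ⟹  sig = [2:1]
  {1,3}:  v_{1} + v_{3} = v_{0}  ⟹  sig = [2:1]
  {1,5}:  v_{1} + v_{5} = v_{2}  ⟹  sig = [2:1]
  {2,3}:  v_{2} + v_{3} = v_{4}  ⟹  sig = [2:1]
  {2,4}:  v_{2} + v_{4} = v_{5}  ⟹  sig = [2:1]
  {3,5}:  v_{3} + v_{5} = 2·v_{4}  ⟹  sig = [2:2]

Hence PRS(X_Σ) =
    |P|=2: 9 collections, coeffs (), (), (1), (1), (1), (1), (1), (1), (2)


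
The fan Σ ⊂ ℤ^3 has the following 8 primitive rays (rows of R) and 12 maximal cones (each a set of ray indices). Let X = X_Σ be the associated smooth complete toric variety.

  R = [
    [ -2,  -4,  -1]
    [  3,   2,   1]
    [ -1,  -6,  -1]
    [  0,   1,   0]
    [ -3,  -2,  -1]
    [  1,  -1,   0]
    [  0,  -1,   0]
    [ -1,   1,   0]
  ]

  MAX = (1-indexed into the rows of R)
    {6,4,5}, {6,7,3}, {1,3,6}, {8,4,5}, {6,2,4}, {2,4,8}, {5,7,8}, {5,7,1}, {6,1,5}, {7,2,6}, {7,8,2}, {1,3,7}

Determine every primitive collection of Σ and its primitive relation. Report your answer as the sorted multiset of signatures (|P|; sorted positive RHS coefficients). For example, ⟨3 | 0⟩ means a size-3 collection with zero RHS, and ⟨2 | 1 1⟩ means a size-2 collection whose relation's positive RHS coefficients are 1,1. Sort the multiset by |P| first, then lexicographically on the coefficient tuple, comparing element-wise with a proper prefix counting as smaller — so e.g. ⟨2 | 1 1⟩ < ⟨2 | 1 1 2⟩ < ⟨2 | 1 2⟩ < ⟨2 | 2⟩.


The 12 primitive collections of Σ (r=8, n=3):

  P = {2,5}:  v_{2} + v_{5} = 0  so sig = ⟨2 | 0⟩
  P = {4,7}:  v_{4} + v_{7} = 0  so sig = ⟨2 | 0⟩
  P = {6,8}:  v_{6} + v_{8} = 0  so sig = ⟨2 | 0⟩
  P = {1,2}:  v_{1} + v_{2} = v_{6} + v_{7}  so sig = ⟨2 | 1 1⟩
  P = {1,4}:  v_{1} + v_{4} = v_{5} + v_{6}  so sig = ⟨2 | 1 1⟩
  P = {1,8}:  v_{1} + v_{8} = v_{5} + v_{7}  so sig = ⟨2 | 1 1⟩
  P = {3,4}:  v_{3} + v_{4} = v_{1} + v_{6}  so sig = ⟨2 | 1 1⟩
  P = {3,8}:  v_{3} + v_{8} = v_{1} + v_{7}  so sig = ⟨2 | 1 1⟩
  P = {3,5}:  v_{3} + v_{5} = 2·v_{1}  so sig = ⟨2 | 2⟩
  P = {2,3}:  v_{2} + v_{3} = 2·v_{6} + 2·v_{7}  so sig = ⟨2 | 2 2⟩
  P = {1,6,7}:  v_{1} + v_{6} + v_{7} = v_{3}  so sig = ⟨3 | 1⟩
  P = {5,6,7}:  v_{5} + v_{6} + v_{7} = v_{1}  so sig = ⟨3 | 1⟩

Signatures (|P|; sorted positive RHS coefficients), sorted:
    |P|=2: 10 collections, coeffs (), (), (), (1,1), (1,1), (1,1), (1,1), (1,1), (2), (2,2)
    |P|=3: 2 collections, coeffs (1), (1)


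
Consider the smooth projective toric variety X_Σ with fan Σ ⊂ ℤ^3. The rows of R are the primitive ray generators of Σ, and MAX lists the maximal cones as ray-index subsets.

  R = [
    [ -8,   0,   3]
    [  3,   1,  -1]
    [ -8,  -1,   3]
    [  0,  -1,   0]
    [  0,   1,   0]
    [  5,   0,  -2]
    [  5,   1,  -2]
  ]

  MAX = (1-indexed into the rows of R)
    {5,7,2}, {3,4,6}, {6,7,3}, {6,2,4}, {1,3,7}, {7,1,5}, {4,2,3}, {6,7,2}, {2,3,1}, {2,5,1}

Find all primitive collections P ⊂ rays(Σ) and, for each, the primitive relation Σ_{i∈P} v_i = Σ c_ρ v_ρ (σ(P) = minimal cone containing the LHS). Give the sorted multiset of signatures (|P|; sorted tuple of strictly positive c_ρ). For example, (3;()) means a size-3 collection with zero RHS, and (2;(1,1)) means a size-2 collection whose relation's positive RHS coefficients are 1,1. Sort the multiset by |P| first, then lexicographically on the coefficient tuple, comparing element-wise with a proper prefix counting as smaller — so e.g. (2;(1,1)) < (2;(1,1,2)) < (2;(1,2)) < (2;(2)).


The 9 primitive collections of Σ (r=7, n=3):

  • {4,5}:  v_{4} + v_{5} = 0  so sig = (2;())
  • {1,4}:  v_{1} + v_{4} = v_{3}  so sig = (2;(1))
  • {3,5}:  v_{3} + v_{5} = v_{1}  so sig = (2;(1))
  • {4,7}:  v_{4} + v_{7} = v_{6}  so sig = (2;(1))
  • {5,6}:  v_{5} + v_{6} = v_{7}  so sig = (2;(1))
  • {1,6}:  v_{1} + v_{6} = v_{3} + v_{7}  so sig = (2;(1,1))
  • {2,3,6}:  v_{2} + v_{3} + v_{6} = 0  so sig = (3;())
  • {2,3,7}:  v_{2} + v_{3} + v_{7} = v_{5}  so sig = (3;(1))
  • {1,2,7}:  v_{1} + v_{2} + v_{7} = 2·v_{5}  so sig = (3;(2))

Hence PRS(X_Σ) =
{ (2;()),  (2;(1)) ×4,  (2;(1,1)),  (3;()),  (3;(1)),  (3;(2)) }


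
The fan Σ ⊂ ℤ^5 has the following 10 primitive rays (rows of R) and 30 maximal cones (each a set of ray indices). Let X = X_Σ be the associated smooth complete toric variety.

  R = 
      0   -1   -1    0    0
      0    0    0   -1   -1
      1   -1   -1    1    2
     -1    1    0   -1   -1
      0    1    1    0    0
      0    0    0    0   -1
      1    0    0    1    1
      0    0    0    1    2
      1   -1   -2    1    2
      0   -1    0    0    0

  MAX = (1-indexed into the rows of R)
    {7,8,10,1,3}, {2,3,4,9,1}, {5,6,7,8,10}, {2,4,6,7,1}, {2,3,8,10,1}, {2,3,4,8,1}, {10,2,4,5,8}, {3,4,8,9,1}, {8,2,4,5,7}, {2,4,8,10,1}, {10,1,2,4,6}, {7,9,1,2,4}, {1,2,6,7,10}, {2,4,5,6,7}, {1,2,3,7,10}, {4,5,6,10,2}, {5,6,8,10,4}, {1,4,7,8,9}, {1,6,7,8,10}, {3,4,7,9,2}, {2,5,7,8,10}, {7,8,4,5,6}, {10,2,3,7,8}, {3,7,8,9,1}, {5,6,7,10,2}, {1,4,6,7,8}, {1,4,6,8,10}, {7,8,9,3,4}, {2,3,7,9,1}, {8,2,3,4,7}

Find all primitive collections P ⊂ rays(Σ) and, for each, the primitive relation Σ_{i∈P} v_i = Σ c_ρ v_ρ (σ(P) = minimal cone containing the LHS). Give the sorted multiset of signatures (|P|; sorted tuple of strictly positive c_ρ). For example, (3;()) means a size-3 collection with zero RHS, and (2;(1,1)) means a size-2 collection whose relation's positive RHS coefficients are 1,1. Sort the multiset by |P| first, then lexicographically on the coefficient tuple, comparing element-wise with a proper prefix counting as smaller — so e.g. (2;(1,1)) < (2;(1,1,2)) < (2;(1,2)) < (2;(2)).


|primitive collections| = 12. Relations:

  {1,5}:  v_{1} + v_{5} = 0 ; sig = (2;())
  {3,6}:  v_{3} + v_{6} = v_{1} + v_{7} ; sig = (2;(1,1))
  {9,10}:  v_{9} + v_{10} = v_{1} + v_{3} ; sig = (2;(1,1))
  {3,5}:  v_{3} + v_{5} = v_{2} + v_{7} + v_{8} ; sig = (2;(1,1,1))
  {5,9}:  v_{5} + v_{9} = v_{3} + v_{4} + v_{7} ; sig = (2;(1,1,1))
  {6,9}:  v_{6} + v_{9} = 2·v_{1} + v_{4} + 2·v_{7} ; sig = (2;(1,2,2))
  {2,6,8}:  v_{2} + v_{6} + v_{8} = 0 ; sig = (3;())
  {4,7,10}:  v_{4} + v_{7} + v_{10} = 0 ; sig = (3;())
  {3,4,10}:  v_{3} + v_{4} + v_{10} = v_{1} + v_{2} + v_{8} ; sig = (3;(1,1,1))
  {2,8,9}:  v_{2} + v_{8} + v_{9} = 2·v_{3} + v_{4} ; sig = (3;(1,2))
  {1,2,7,8}:  v_{1} + v_{2} + v_{7} + v_{8} = v_{3} ; sig = (4;(1))
  {1,3,4,7}:  v_{1} + v_{3} + v_{4} + v_{7} = v_{9} ; sig = (4;(1))

Sorted signature multiset PRS(X):
    (2;())
    (2;(1,1))
    (2;(1,1))
    (2;(1,1,1))
    (2;(1,1,1))
    (2;(1,2,2))
    (3;())
    (3;())
    (3;(1,1,1))
    (3;(1,2))
    (4;(1))
    (4;(1))
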